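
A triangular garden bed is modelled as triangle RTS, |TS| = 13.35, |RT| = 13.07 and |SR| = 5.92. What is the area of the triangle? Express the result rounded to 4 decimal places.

area ≈ 38.0647

Semiperimeter s = (13.35 + 5.92 + 13.07)/2 = 16.17.
Heron's formula: area = √(16.17·2.82·10.25·3.1) ≈ 38.065.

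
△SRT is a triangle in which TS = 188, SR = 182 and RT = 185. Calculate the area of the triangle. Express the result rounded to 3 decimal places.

area ≈ 14812.063

Semiperimeter s = (185 + 188 + 182)/2 = 277.5.
Heron's formula: area = √(277.5·92.5·89.5·95.5) ≈ 14812.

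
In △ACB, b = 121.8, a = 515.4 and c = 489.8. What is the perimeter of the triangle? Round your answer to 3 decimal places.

perimeter ≈ 1127.000

Perimeter = 515.4 + 489.8 + 121.8 = 1127.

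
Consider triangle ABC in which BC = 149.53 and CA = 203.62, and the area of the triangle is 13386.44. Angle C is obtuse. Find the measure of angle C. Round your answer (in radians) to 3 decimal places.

From area = ½·BC·CA·sin C, we get sin C = 2·area/(BC·CA) ≈ 0.87932.
Taking the obtuse solution, ∠C ≈ 2.0672 rad.

2.067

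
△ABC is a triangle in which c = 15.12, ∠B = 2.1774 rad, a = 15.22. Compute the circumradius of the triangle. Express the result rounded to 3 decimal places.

By the law of cosines, b² = c² + a² − 2·c·a·cos B = 722.64, so b ≈ 26.882.
Area = ½·c·a·sin B ≈ 94.535.
Circumradius = b/(2 sin B) ≈ 16.36.

R ≈ 16.360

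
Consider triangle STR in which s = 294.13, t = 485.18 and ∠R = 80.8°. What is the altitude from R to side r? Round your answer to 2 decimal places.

268.01

By the law of cosines, r² = s² + t² − 2·s·t·cos R = 2.7628e+05, so r ≈ 525.62.
Area = ½·s·t·sin R ≈ 70435.
The altitude from R has length 2·area/r ≈ 268.01.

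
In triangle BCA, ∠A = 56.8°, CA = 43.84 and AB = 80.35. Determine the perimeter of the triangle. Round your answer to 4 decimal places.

perimeter ≈ 191.4242

By the law of cosines, BC² = CA² + AB² − 2·CA·AB·cos A = 4520.4, so BC ≈ 67.234.
Semiperimeter s = (43.84+80.35+67.234)/2 = 95.712.
Perimeter = 43.84 + 80.35 + 67.234 = 191.42.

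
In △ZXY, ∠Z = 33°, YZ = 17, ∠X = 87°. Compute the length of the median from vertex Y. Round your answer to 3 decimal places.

11.539

The third angle is ∠Y = 180° − ∠Z − ∠X = 60.00°.
Law of sines: XY = YZ·sin Z/sin X ≈ 9.2716.
Law of sines: ZX = YZ·sin Y/sin X ≈ 14.743.
Median from Y: ½√(2·XY² + 2·YZ² − ZX²) ≈ 11.539.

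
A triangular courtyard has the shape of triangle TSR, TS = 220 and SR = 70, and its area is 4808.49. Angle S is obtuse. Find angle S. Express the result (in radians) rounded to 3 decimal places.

From area = ½·TS·SR·sin S, we get sin S = 2·area/(TS·SR) ≈ 0.62448.
Taking the obtuse solution, ∠S ≈ 2.4671 rad.

2.467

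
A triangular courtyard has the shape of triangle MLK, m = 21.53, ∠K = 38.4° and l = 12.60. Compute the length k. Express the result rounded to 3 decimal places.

14.039

By the law of cosines, k² = m² + l² − 2·m·l·cos K = 197.1, so k ≈ 14.039.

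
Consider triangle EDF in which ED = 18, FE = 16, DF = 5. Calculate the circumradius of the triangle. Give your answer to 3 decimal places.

By the law of cosines, cos E = (FE² + ED² − DF²) / (2·FE·ED) ≈ 0.96354, so ∠E ≈ 15.52°.
Circumradius = DF/(2 sin E) ≈ 9.3438.

R ≈ 9.344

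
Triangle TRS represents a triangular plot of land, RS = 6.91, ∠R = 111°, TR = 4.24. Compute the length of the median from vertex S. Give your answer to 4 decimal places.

By the law of cosines, ST² = TR² + RS² − 2·TR·RS·cos R = 86.725, so ST ≈ 9.3126.
Median from S: ½√(2·RS² + 2·ST² − TR²) ≈ 7.921.

m_S ≈ 7.9210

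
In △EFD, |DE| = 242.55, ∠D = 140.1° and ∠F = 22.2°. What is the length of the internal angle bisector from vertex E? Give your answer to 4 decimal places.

301.6438

The third angle is ∠E = 180° − ∠F − ∠D = 17.70°.
Law of sines: |FD| = |DE|·sin E/sin F ≈ 195.17.
Law of sines: |EF| = |DE|·sin D/sin F ≈ 411.77.
The bisector from E has length 2·|DE|·|EF|·cos(∠E/2)/(|DE|+|EF|) ≈ 301.64.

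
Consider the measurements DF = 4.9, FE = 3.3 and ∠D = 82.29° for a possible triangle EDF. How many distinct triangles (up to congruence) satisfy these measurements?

DF·sin D = 4.9·sin(82.29°) ≈ 4.856.
Since FE = 3.3 < 4.856 = DF sin D, no triangle exists.

0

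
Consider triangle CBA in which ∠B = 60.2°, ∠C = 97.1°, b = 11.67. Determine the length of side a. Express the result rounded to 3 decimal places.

5.190

The third angle is ∠A = 180° − ∠C − ∠B = 22.70°.
Law of sines: a = b·sin A/sin B ≈ 5.1898.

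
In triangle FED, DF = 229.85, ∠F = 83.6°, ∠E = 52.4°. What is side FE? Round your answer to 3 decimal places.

The third angle is ∠D = 180° − ∠F − ∠E = 44.00°.
Law of sines: FE = DF·sin D/sin E ≈ 201.53.

201.526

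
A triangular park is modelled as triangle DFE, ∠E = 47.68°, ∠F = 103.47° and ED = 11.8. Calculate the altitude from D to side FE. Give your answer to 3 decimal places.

8.725

The third angle is ∠D = 180° − ∠F − ∠E = 28.85°.
Law of sines: FE = ED·sin D/sin F ≈ 5.8548.
Law of sines: DF = ED·sin E/sin F ≈ 8.9717.
Area = ½·ED·FE·sin E ≈ 25.541.
The altitude from D has length 2·area/FE ≈ 8.7249.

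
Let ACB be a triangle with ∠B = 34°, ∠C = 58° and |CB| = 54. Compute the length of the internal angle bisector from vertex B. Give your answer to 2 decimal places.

The third angle is ∠A = 180° − ∠C − ∠B = 88.00°.
Law of sines: |BA| = |CB|·sin C/sin A ≈ 45.823.
Law of sines: |AC| = |CB|·sin B/sin A ≈ 30.215.
The bisector from B has length 2·|CB|·|BA|·cos(∠B/2)/(|CB|+|BA|) ≈ 47.41.

47.41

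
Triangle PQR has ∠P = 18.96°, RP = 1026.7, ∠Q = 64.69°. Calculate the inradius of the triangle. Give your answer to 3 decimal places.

The third angle is ∠R = 180° − ∠P − ∠Q = 96.35°.
Law of sines: QR = RP·sin P/sin Q ≈ 369.
Law of sines: PQ = RP·sin R/sin Q ≈ 1128.8.
Area = ½·RP·QR·sin R ≈ 1.8827e+05.
Semiperimeter s = (369+1026.7+1128.8)/2 = 1262.2.
Inradius = area/s = 1.8827e+05/1262.2 ≈ 149.15.

149.154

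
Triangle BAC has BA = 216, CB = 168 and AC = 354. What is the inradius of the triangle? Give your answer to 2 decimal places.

Semiperimeter s = (354 + 168 + 216)/2 = 369.
Heron's formula: area = √(369·15·201·153) ≈ 13047.
Inradius = area/s = 13047/369 ≈ 35.357.

r ≈ 35.36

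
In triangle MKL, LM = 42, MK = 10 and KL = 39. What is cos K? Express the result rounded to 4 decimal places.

cos K ≈ -0.1833

By the law of cosines, cos K = (MK² + KL² − LM²) / (2·MK·KL) ≈ -0.18333, so ∠K ≈ 1.755 rad.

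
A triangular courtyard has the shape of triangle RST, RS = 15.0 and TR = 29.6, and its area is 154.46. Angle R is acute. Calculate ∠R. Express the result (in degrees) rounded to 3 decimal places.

From area = ½·TR·RS·sin R, we get sin R = 2·area/(TR·RS) ≈ 0.69577.
Taking the acute solution, ∠R ≈ 44.09°.

∠R ≈ 44.088°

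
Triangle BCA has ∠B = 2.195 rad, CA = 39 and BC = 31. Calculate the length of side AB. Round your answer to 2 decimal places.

11.69

Law of sines: sin A = BC·sin B/CA ≈ 0.64498.
Since CA ≥ BC, only the acute value applies: ∠A ≈ 0.701 rad.
Then ∠C = π − ∠B − ∠A ≈ 0.246 rad.
Law of sines gives AB = CA·sin C/sin B ≈ 11.686.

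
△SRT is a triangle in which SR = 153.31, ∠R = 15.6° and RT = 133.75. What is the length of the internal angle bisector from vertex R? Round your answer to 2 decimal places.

By the law of cosines, TS² = SR² + RT² − 2·SR·RT·cos R = 1893.3, so TS ≈ 43.512.
The bisector from R has length 2·SR·RT·cos(∠R/2)/(SR+RT) ≈ 141.54.

141.54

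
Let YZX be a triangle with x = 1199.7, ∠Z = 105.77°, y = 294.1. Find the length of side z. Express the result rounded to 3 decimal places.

1310.556

By the law of cosines, z² = x² + y² − 2·x·y·cos Z = 1.7176e+06, so z ≈ 1310.6.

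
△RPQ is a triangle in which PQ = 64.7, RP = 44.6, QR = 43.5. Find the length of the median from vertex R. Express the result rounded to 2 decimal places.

Median from R: ½√(2·QR² + 2·RP² − PQ²) ≈ 29.903.

m_R ≈ 29.90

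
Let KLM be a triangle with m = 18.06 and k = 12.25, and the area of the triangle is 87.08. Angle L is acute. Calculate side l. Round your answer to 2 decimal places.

From area = ½·m·k·sin L, we get sin L = 2·area/(m·k) ≈ 0.78722.
Taking the acute solution, ∠L ≈ 51.93°.
Law of cosines then gives l ≈ 14.261.

14.26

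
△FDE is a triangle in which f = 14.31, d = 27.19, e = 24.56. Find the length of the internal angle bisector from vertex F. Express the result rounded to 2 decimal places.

t_F ≈ 24.83

By the law of cosines, cos F = (d² + e² − f²) / (2·d·e) ≈ 0.85185, so ∠F ≈ 31.59°.
The bisector from F has length 2·d·e·cos(∠F/2)/(d+e) ≈ 24.834.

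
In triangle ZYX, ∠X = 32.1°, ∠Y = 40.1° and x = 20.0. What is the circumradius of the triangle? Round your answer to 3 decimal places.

R ≈ 18.818

The third angle is ∠Z = 180° − ∠Y − ∠X = 107.80°.
Law of sines: z = x·sin Z/sin X ≈ 35.835.
Law of sines: y = x·sin Y/sin X ≈ 24.243.
Circumradius = x/(2 sin X) ≈ 18.818.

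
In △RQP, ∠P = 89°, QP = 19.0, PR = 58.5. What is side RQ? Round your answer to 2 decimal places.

61.19

By the law of cosines, RQ² = QP² + PR² − 2·QP·PR·cos P = 3744.5, so RQ ≈ 61.192.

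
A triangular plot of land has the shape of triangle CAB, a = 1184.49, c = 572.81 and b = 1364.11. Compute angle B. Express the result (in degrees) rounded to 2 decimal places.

95.48

By the law of cosines, cos B = (c² + a² − b²) / (2·c·a) ≈ -0.09556, so ∠B ≈ 95.48°.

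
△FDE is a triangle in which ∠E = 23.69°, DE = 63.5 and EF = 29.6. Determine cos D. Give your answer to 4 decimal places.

cos D ≈ 0.9505

By the law of cosines, FD² = DE² + EF² − 2·DE·EF·cos E = 1466, so FD ≈ 38.288.
Law of cosines again: cos D = (FD² + DE² − EF²)/(2·FD·DE) ≈ 0.95054, so ∠D ≈ 18.10°.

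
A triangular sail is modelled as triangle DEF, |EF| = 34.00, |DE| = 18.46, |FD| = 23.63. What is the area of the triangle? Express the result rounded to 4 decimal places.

Semiperimeter s = (34 + 23.63 + 18.46)/2 = 38.045.
Heron's formula: area = √(38.045·4.045·14.415·19.585) ≈ 208.44.

area ≈ 208.4381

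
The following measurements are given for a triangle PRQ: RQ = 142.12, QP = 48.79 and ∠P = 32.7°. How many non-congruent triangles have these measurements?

1

QP·sin P = 48.79·sin(32.7°) ≈ 26.36.
Since RQ ≥ QP, exactly one triangle exists.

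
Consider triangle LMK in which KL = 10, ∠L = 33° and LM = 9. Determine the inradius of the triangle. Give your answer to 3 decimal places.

By the law of cosines, MK² = KL² + LM² − 2·KL·LM·cos L = 30.039, so MK ≈ 5.4808.
Area = ½·KL·LM·sin L ≈ 24.509.
Semiperimeter s = (5.4808+10+9)/2 = 12.24.
Inradius = area/s = 24.509/12.24 ≈ 2.0023.

2.002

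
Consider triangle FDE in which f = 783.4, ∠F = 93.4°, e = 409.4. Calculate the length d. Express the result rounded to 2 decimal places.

Law of sines: sin E = e·sin F/f ≈ 0.52167.
Since f ≥ e, only the acute value applies: ∠E ≈ 31.44°.
Then ∠D = 180° − ∠F − ∠E ≈ 55.16°.
Law of sines gives d = f·sin D/sin F ≈ 644.07.

644.07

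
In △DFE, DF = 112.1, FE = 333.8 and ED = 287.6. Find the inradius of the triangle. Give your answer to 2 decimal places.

Semiperimeter s = (333.8 + 287.6 + 112.1)/2 = 366.75.
Heron's formula: area = √(366.75·32.95·79.15·254.65) ≈ 15607.
Inradius = area/s = 15607/366.75 ≈ 42.554.

42.55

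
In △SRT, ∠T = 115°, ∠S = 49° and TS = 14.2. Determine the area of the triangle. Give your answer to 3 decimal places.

The third angle is ∠R = 180° − ∠T − ∠S = 16.00°.
Law of sines: RT = TS·sin S/sin R ≈ 38.88.
Law of sines: SR = TS·sin T/sin R ≈ 46.69.
Area = ½·TS·RT·sin T ≈ 250.19.

250.187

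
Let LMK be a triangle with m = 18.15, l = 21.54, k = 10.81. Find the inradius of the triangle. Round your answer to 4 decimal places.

Semiperimeter s = (21.54 + 18.15 + 10.81)/2 = 25.25.
Heron's formula: area = √(25.25·3.71·7.1·14.44) ≈ 98.001.
Inradius = area/s = 98.001/25.25 ≈ 3.8812.

3.8812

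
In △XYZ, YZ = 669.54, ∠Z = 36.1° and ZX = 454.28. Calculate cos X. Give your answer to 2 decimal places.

By the law of cosines, XY² = YZ² + ZX² − 2·YZ·ZX·cos Z = 1.6314e+05, so XY ≈ 403.91.
Law of cosines again: cos X = (ZX² + XY² − YZ²)/(2·ZX·XY) ≈ -0.21466, so ∠X ≈ 102.40°.

-0.21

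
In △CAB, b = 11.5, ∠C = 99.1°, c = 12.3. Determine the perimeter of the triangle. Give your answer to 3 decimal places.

26.709

Law of sines: sin B = b·sin C/c ≈ 0.92319.
Since c ≥ b, only the acute value applies: ∠B ≈ 67.40°.
Then ∠A = 180° − ∠C − ∠B ≈ 13.50°.
Law of sines gives a = c·sin A/sin C ≈ 2.9086.
Semiperimeter s = (12.3+2.9086+11.5)/2 = 13.354.
Perimeter = 12.3 + 2.9086 + 11.5 = 26.709.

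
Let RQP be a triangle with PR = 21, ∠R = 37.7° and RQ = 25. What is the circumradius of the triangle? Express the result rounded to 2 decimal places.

12.54

By the law of cosines, QP² = PR² + RQ² − 2·PR·RQ·cos R = 235.22, so QP ≈ 15.337.
Area = ½·PR·RQ·sin R ≈ 160.53.
Circumradius = QP/(2 sin R) ≈ 12.54.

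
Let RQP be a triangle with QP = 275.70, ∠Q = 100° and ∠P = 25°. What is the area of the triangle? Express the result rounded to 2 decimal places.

The third angle is ∠R = 180° − ∠Q − ∠P = 55.00°.
Law of sines: PR = QP·sin Q/sin R ≈ 331.45.
Law of sines: RQ = QP·sin P/sin R ≈ 142.24.
Area = ½·QP·PR·sin P ≈ 19310.

19309.84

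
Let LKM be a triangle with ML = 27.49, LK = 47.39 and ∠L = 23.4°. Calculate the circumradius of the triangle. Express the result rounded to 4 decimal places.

31.1021

By the law of cosines, KM² = ML² + LK² − 2·ML·LK·cos L = 610.3, so KM ≈ 24.704.
Area = ½·ML·LK·sin L ≈ 258.69.
Circumradius = KM/(2 sin L) ≈ 31.102.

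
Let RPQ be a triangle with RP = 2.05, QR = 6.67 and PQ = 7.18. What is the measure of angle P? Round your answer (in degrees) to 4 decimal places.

∠P ≈ 67.4988°

By the law of cosines, cos P = (RP² + PQ² − QR²) / (2·RP·PQ) ≈ 0.38270, so ∠P ≈ 67.50°.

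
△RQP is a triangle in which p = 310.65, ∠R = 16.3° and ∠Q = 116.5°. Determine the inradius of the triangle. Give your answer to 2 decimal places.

40.87

The third angle is ∠P = 180° − ∠R − ∠Q = 47.20°.
Law of sines: r = p·sin R/sin P ≈ 118.83.
Law of sines: q = p·sin Q/sin P ≈ 378.9.
Area = ½·p·r·sin Q ≈ 16518.
Semiperimeter s = (118.83+378.9+310.65)/2 = 404.19.
Inradius = area/s = 16518/404.19 ≈ 40.867.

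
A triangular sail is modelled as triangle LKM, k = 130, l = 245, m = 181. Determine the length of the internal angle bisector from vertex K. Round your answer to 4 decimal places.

t_K ≈ 200.5377

By the law of cosines, cos K = (m² + l² − k²) / (2·m·l) ≈ 0.85563, so ∠K ≈ 31.17°.
The bisector from K has length 2·m·l·cos(∠K/2)/(m+l) ≈ 200.54.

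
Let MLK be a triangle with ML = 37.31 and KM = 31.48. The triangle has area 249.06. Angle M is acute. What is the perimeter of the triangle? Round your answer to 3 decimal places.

perimeter ≈ 84.781

From area = ½·KM·ML·sin M, we get sin M = 2·area/(KM·ML) ≈ 0.42411.
Taking the acute solution, ∠M ≈ 25.09°.
Law of cosines then gives LK ≈ 15.991.
Perimeter = 15.991 + 31.48 + 37.31 = 84.781.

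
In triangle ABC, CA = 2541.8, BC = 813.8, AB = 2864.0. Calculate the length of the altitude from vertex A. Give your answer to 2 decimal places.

2453.75

Semiperimeter s = (813.8 + 2541.8 + 2864)/2 = 3109.8.
Heron's formula: area = √(3109.8·2296·568·245.8) ≈ 9.9843e+05.
The altitude from A has length 2·area/BC ≈ 2453.7.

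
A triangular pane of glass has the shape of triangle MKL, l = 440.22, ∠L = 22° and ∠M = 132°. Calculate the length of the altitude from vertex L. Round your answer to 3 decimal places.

The third angle is ∠K = 180° − ∠L − ∠M = 26.00°.
Law of sines: m = l·sin M/sin L ≈ 873.31.
Law of sines: k = l·sin K/sin L ≈ 515.15.
Area = ½·l·m·sin K ≈ 84265.
The altitude from L has length 2·area/l ≈ 382.83.

h_L ≈ 382.833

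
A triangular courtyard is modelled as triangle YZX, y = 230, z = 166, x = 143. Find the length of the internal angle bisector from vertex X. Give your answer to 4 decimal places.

182.2122

By the law of cosines, cos X = (y² + z² − x²) / (2·y·z) ≈ 0.78584, so ∠X ≈ 38.20°.
The bisector from X has length 2·y·z·cos(∠X/2)/(y+z) ≈ 182.21.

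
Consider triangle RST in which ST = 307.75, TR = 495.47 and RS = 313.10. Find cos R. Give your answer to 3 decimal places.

cos R ≈ 0.802

By the law of cosines, cos R = (TR² + RS² − ST²) / (2·TR·RS) ≈ 0.80194, so ∠R ≈ 36.68°.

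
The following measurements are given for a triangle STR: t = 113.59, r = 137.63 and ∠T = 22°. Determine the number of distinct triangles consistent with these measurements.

r·sin T = 137.63·sin(22°) ≈ 51.56.
Since r sin T < t < r (51.56 < 113.59 < 137.63), two triangles exist.

2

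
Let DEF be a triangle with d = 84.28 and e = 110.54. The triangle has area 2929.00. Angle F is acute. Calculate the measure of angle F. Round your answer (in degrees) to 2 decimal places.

From area = ½·d·e·sin F, we get sin F = 2·area/(d·e) ≈ 0.62879.
Taking the acute solution, ∠F ≈ 38.96°.

∠F ≈ 38.96°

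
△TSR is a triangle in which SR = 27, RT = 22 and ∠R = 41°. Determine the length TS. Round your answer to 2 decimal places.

17.79

By the law of cosines, TS² = SR² + RT² − 2·SR·RT·cos R = 316.41, so TS ≈ 17.788.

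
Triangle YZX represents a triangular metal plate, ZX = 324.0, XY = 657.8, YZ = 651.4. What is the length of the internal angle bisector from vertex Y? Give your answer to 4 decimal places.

t_Y ≈ 634.2299

By the law of cosines, cos Y = (XY² + YZ² − ZX²) / (2·XY·YZ) ≈ 0.87755, so ∠Y ≈ 28.65°.
The bisector from Y has length 2·XY·YZ·cos(∠Y/2)/(XY+YZ) ≈ 634.23.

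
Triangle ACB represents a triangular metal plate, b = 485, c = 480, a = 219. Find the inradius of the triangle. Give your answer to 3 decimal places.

r ≈ 86.895

Semiperimeter s = (219 + 480 + 485)/2 = 592.
Heron's formula: area = √(592·373·112·107) ≈ 51442.
Inradius = area/s = 51442/592 ≈ 86.895.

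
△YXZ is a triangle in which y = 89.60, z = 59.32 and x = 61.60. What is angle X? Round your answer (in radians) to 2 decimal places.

By the law of cosines, cos X = (z² + y² − x²) / (2·z·y) ≈ 0.72929, so ∠X ≈ 0.7535 rad.

0.75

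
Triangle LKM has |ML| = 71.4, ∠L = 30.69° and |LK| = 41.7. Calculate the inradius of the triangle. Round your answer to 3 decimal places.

By the law of cosines, |KM|² = |ML|² + |LK|² − 2·|ML|·|LK|·cos L = 1716.1, so |KM| ≈ 41.426.
Area = ½·|ML|·|LK|·sin L ≈ 759.82.
Semiperimeter s = (41.426+71.4+41.7)/2 = 77.263.
Inradius = area/s = 759.82/77.263 ≈ 9.8342.

9.834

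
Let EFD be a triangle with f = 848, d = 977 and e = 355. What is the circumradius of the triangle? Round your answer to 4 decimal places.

496.7695

By the law of cosines, cos E = (f² + d² − e²) / (2·f·d) ≈ 0.93399, so ∠E ≈ 20.93°.
Circumradius = e/(2 sin E) ≈ 496.77.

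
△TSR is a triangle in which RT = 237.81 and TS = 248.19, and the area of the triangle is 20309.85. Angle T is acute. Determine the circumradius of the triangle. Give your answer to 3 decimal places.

From area = ½·RT·TS·sin T, we get sin T = 2·area/(RT·TS) ≈ 0.68821.
Taking the acute solution, ∠T ≈ 43.49°.
Law of cosines then gives SR ≈ 180.3.
Circumradius = SR/(2 sin T) ≈ 130.99.

130.995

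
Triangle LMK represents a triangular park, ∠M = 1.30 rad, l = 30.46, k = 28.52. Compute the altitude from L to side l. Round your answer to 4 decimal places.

By the law of cosines, m² = k² + l² − 2·k·l·cos M = 1276.4, so m ≈ 35.727.
Area = ½·k·l·sin M ≈ 418.53.
The altitude from L has length 2·area/l ≈ 27.481.

h_L ≈ 27.4807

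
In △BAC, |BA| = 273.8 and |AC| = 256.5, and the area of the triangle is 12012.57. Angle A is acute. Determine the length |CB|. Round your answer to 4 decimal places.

93.6685

From area = ½·|BA|·|AC|·sin A, we get sin A = 2·area/(|BA|·|AC|) ≈ 0.34209.
Taking the acute solution, ∠A ≈ 20.00°.
Law of cosines then gives |CB| ≈ 93.669.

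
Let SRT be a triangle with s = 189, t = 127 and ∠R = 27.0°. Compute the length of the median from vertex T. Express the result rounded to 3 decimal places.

By the law of cosines, r² = t² + s² − 2·t·s·cos R = 9076.3, so r ≈ 95.27.
Median from T: ½√(2·s² + 2·r² − t²) ≈ 135.52.

135.523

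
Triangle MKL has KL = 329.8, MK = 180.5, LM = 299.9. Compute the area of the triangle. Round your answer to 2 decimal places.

26846.73

Semiperimeter s = (329.8 + 299.9 + 180.5)/2 = 405.1.
Heron's formula: area = √(405.1·75.3·105.2·224.6) ≈ 26847.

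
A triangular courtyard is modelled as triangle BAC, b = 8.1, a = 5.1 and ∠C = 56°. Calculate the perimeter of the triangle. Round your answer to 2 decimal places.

perimeter ≈ 19.94

By the law of cosines, c² = b² + a² − 2·b·a·cos C = 45.419, so c ≈ 6.7394.
Semiperimeter s = (8.1+5.1+6.7394)/2 = 9.9697.
Perimeter = 8.1 + 5.1 + 6.7394 = 19.939.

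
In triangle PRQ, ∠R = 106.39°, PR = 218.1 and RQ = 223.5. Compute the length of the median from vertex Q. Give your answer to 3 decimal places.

m_Q ≈ 274.952

By the law of cosines, QP² = PR² + RQ² − 2·PR·RQ·cos R = 1.2503e+05, so QP ≈ 353.59.
Median from Q: ½√(2·RQ² + 2·QP² − PR²) ≈ 274.95.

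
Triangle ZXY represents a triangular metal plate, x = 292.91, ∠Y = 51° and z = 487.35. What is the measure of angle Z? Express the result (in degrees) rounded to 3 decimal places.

By the law of cosines, y² = z² + x² − 2·z·x·cos Y = 1.4364e+05, so y ≈ 378.99.
Law of cosines again: cos Z = (x² + y² − z²)/(2·x·y) ≈ -0.03638, so ∠Z ≈ 92.09°.

92.085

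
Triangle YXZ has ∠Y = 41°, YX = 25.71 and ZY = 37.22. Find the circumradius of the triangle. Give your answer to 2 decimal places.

By the law of cosines, XZ² = ZY² + YX² − 2·ZY·YX·cos Y = 601.93, so XZ ≈ 24.534.
Area = ½·ZY·YX·sin Y ≈ 313.9.
Circumradius = XZ/(2 sin Y) ≈ 18.698.

18.70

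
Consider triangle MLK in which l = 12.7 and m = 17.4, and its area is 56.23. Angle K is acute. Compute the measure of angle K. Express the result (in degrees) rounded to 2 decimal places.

From area = ½·m·l·sin K, we get sin K = 2·area/(m·l) ≈ 0.50891.
Taking the acute solution, ∠K ≈ 30.59°.

∠K ≈ 30.59°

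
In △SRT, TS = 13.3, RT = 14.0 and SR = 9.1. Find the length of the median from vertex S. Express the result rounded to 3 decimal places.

Median from S: ½√(2·TS² + 2·SR² − RT²) ≈ 8.9917.

8.992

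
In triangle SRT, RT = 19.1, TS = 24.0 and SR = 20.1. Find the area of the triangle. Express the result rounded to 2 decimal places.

Semiperimeter s = (19.1 + 24 + 20.1)/2 = 31.6.
Heron's formula: area = √(31.6·12.5·7.6·11.5) ≈ 185.8.

area ≈ 185.80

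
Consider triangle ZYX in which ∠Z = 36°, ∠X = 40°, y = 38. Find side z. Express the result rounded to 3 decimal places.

23.020

The third angle is ∠Y = 180° − ∠X − ∠Z = 104.00°.
Law of sines: z = y·sin Z/sin Y ≈ 23.02.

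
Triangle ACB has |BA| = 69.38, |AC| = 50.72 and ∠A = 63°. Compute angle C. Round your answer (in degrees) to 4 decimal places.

By the law of cosines, |CB|² = |BA|² + |AC|² − 2·|BA|·|AC|·cos A = 4191, so |CB| ≈ 64.738.
Law of cosines again: cos C = (|AC|² + |CB|² − |BA|²)/(2·|AC|·|CB|) ≈ 0.29692, so ∠C ≈ 72.73°.

∠C ≈ 72.7271°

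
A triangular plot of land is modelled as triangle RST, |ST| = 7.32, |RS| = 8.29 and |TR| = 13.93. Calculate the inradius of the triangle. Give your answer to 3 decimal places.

r ≈ 1.657

Semiperimeter s = (7.32 + 13.93 + 8.29)/2 = 14.77.
Heron's formula: area = √(14.77·7.45·0.84·6.48) ≈ 24.473.
Inradius = area/s = 24.473/14.77 ≈ 1.657.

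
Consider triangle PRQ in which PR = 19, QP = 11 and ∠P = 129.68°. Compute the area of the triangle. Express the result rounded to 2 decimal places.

Area = ½·QP·PR·sin P ≈ 80.426.

area ≈ 80.43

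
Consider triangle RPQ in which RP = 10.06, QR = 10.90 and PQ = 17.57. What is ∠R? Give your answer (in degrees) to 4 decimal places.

By the law of cosines, cos R = (QR² + RP² − PQ²) / (2·QR·RP) ≈ -0.40441, so ∠R ≈ 113.85°.

∠R ≈ 113.8544°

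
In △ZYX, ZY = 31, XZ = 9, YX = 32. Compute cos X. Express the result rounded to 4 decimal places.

cos X ≈ 0.2500

By the law of cosines, cos X = (YX² + XZ² − ZY²) / (2·YX·XZ) ≈ 0.25000, so ∠X ≈ 75.52°.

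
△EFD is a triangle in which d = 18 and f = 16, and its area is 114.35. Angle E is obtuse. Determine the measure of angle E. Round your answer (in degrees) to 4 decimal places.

From area = ½·f·d·sin E, we get sin E = 2·area/(f·d) ≈ 0.79410.
Taking the obtuse solution, ∠E ≈ 127.43°.

∠E ≈ 127.4299°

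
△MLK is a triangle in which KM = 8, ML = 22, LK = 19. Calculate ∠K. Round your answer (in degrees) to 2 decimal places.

By the law of cosines, cos K = (LK² + KM² − ML²) / (2·LK·KM) ≈ -0.19408, so ∠K ≈ 101.19°.

101.19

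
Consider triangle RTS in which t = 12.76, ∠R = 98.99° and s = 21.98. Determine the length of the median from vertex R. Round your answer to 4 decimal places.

11.8140

By the law of cosines, r² = t² + s² − 2·t·s·cos R = 733.59, so r ≈ 27.085.
Median from R: ½√(2·t² + 2·s² − r²) ≈ 11.814.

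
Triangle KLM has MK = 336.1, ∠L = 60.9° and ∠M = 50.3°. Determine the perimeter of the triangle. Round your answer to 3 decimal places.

The third angle is ∠K = 180° − ∠L − ∠M = 68.80°.
Law of sines: LM = MK·sin K/sin L ≈ 358.62.
Law of sines: KL = MK·sin M/sin L ≈ 295.95.
Semiperimeter s = (358.62+336.1+295.95)/2 = 495.34.
Perimeter = 358.62 + 336.1 + 295.95 = 990.67.

990.675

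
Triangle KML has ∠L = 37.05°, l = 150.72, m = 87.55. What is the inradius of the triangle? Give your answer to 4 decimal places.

Law of sines: sin M = m·sin L/l ≈ 0.34999.
Since l ≥ m, only the acute value applies: ∠M ≈ 20.49°.
Then ∠K = 180° − ∠L − ∠M ≈ 122.46°.
Law of sines gives k = l·sin K/sin L ≈ 211.06.
Area = ½·l·m·sin K ≈ 5566.8.
Semiperimeter s = (211.06+87.55+150.72)/2 = 224.67.
Inradius = area/s = 5566.8/224.67 ≈ 24.778.

24.7779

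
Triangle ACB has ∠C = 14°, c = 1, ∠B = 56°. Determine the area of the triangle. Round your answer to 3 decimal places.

The third angle is ∠A = 180° − ∠C − ∠B = 110.00°.
Law of sines: a = c·sin A/sin C ≈ 3.8843.
Law of sines: b = c·sin B/sin C ≈ 3.4269.
Area = ½·c·a·sin B ≈ 1.6101.

1.610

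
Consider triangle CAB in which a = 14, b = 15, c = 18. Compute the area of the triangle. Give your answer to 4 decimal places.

Semiperimeter s = (18 + 14 + 15)/2 = 23.5.
Heron's formula: area = √(23.5·5.5·9.5·8.5) ≈ 102.16.

area ≈ 102.1613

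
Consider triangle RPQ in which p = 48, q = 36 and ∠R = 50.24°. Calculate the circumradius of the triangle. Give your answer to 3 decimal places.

24.246

By the law of cosines, r² = p² + q² − 2·p·q·cos R = 1389.6, so r ≈ 37.278.
Area = ½·p·q·sin R ≈ 664.18.
Circumradius = r/(2 sin R) ≈ 24.246.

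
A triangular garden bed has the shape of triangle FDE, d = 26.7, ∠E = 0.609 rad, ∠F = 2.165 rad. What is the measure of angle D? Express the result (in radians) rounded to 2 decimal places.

∠D ≈ 0.37 rad

The third angle is ∠D = π − ∠E − ∠F = 0.368 rad.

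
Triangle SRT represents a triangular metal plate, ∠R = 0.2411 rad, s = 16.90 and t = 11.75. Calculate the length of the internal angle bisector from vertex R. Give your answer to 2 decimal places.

t_R ≈ 13.76

By the law of cosines, r² = t² + s² − 2·t·s·cos R = 38.01, so r ≈ 6.1652.
The bisector from R has length 2·t·s·cos(∠R/2)/(t+s) ≈ 13.762.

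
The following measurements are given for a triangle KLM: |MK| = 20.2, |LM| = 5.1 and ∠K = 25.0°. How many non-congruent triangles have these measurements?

0

|MK|·sin K = 20.2·sin(25.0°) ≈ 8.537.
Since |LM| = 5.1 < 8.537 = |MK| sin K, no triangle exists.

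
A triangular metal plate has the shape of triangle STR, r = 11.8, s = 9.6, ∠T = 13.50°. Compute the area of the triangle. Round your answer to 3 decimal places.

13.222

Area = ½·r·s·sin T ≈ 13.222.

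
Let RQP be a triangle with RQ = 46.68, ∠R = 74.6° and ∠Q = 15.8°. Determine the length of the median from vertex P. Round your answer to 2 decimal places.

The third angle is ∠P = 180° − ∠R − ∠Q = 89.60°.
Law of sines: QP = RQ·sin R/sin P ≈ 45.005.
Law of sines: PR = RQ·sin Q/sin P ≈ 12.71.
Median from P: ½√(2·QP² + 2·PR² − RQ²) ≈ 23.425.

23.43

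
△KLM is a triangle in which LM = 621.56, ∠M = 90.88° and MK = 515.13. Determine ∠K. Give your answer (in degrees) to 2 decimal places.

By the law of cosines, KL² = LM² + MK² − 2·LM·MK·cos M = 6.6153e+05, so KL ≈ 813.35.
Law of cosines again: cos K = (MK² + KL² − LM²)/(2·MK·KL) ≈ 0.64508, so ∠K ≈ 49.83°.

∠K ≈ 49.83°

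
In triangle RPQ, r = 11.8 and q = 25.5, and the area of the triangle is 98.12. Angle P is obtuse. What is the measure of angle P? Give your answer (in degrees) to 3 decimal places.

∠P ≈ 139.294°

From area = ½·q·r·sin P, we get sin P = 2·area/(q·r) ≈ 0.65218.
Taking the obtuse solution, ∠P ≈ 139.29°.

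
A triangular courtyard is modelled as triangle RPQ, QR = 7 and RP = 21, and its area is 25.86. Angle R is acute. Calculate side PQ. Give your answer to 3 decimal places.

From area = ½·QR·RP·sin R, we get sin R = 2·area/(QR·RP) ≈ 0.35184.
Taking the acute solution, ∠R ≈ 20.60°.
Law of cosines then gives PQ ≈ 14.656.

14.656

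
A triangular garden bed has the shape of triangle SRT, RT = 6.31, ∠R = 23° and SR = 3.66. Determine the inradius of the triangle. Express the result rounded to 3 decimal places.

By the law of cosines, TS² = SR² + RT² − 2·SR·RT·cos R = 10.694, so TS ≈ 3.2702.
Area = ½·SR·RT·sin R ≈ 4.5119.
Semiperimeter s = (6.31+3.2702+3.66)/2 = 6.6201.
Inradius = area/s = 4.5119/6.6201 ≈ 0.68154.

0.682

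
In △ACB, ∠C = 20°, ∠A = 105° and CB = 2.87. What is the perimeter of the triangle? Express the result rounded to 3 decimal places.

6.320

The third angle is ∠B = 180° − ∠A − ∠C = 55.00°.
Law of sines: BA = CB·sin C/sin A ≈ 1.0162.
Law of sines: AC = CB·sin B/sin A ≈ 2.4339.
Semiperimeter s = (2.87+1.0162+2.4339)/2 = 3.1601.
Perimeter = 2.87 + 1.0162 + 2.4339 = 6.3201.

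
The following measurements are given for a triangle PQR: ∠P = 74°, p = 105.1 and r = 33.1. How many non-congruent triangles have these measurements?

1

r·sin P = 33.1·sin(74°) ≈ 31.82.
Since p ≥ r, exactly one triangle exists.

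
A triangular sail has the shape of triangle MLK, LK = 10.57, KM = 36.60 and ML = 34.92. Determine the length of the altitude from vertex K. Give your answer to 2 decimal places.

h_K ≈ 10.57

Semiperimeter s = (10.57 + 36.6 + 34.92)/2 = 41.045.
Heron's formula: area = √(41.045·30.475·4.445·6.125) ≈ 184.54.
The altitude from K has length 2·area/ML ≈ 10.569.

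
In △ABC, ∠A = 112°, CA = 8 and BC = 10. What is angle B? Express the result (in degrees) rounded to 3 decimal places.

47.880

Law of sines: sin B = CA·sin A/BC ≈ 0.74175.
Since BC ≥ CA, only the acute value applies: ∠B ≈ 47.88°.
Then ∠C = 180° − ∠A − ∠B ≈ 20.12°.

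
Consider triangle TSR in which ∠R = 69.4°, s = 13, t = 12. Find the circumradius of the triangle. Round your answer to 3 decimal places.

7.615

By the law of cosines, r² = t² + s² − 2·t·s·cos R = 203.23, so r ≈ 14.256.
Area = ½·t·s·sin R ≈ 73.013.
Circumradius = r/(2 sin R) ≈ 7.6147.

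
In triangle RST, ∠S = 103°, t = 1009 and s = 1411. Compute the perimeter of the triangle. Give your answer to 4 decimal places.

perimeter ≈ 3205.1301

Law of sines: sin T = t·sin S/s ≈ 0.69677.
Since s ≥ t, only the acute value applies: ∠T ≈ 44.17°.
Then ∠R = 180° − ∠S − ∠T ≈ 32.83°.
Law of sines gives r = s·sin R/sin S ≈ 785.13.
Semiperimeter p = (785.13+1411+1009)/2 = 1602.6.
Perimeter = 785.13 + 1411 + 1009 = 3205.1.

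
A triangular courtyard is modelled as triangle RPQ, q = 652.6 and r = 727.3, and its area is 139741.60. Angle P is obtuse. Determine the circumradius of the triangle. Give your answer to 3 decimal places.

1114.306

From area = ½·q·r·sin P, we get sin P = 2·area/(q·r) ≈ 0.58884.
Taking the obtuse solution, ∠P ≈ 143.93°.
Law of cosines then gives p ≈ 1312.3.
Circumradius = p/(2 sin P) ≈ 1114.3.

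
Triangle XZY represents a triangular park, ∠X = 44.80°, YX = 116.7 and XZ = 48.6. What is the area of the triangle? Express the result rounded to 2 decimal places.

1998.21

Area = ½·YX·XZ·sin X ≈ 1998.2.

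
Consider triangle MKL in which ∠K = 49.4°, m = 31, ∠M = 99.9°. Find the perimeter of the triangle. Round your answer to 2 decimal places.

The third angle is ∠L = 180° − ∠M − ∠K = 30.70°.
Law of sines: k = m·sin K/sin M ≈ 23.893.
Law of sines: l = m·sin L/sin M ≈ 16.066.
Semiperimeter s = (31+23.893+16.066)/2 = 35.48.
Perimeter = 31 + 23.893 + 16.066 = 70.959.

perimeter ≈ 70.96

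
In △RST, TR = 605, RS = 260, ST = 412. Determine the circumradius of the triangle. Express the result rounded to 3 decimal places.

378.352

By the law of cosines, cos R = (TR² + RS² − ST²) / (2·TR·RS) ≈ 0.83878, so ∠R ≈ 32.99°.
Circumradius = ST/(2 sin R) ≈ 378.35.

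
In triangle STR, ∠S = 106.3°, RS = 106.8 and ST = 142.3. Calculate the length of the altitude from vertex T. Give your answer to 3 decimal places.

h_T ≈ 136.580

By the law of cosines, TR² = RS² + ST² − 2·RS·ST·cos S = 40186, so TR ≈ 200.47.
Area = ½·RS·ST·sin S ≈ 7293.4.
The altitude from T has length 2·area/RS ≈ 136.58.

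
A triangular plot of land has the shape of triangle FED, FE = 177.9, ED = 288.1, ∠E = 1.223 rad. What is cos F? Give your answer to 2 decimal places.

cos F ≈ 0.28

By the law of cosines, DF² = FE² + ED² − 2·FE·ED·cos E = 79713, so DF ≈ 282.34.
Law of cosines again: cos F = (DF² + FE² − ED²)/(2·DF·FE) ≈ 0.28232, so ∠F ≈ 1.285 rad.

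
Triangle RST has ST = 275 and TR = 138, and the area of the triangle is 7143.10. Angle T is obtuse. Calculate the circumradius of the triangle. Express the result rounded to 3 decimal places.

From area = ½·ST·TR·sin T, we get sin T = 2·area/(ST·TR) ≈ 0.37645.
Taking the obtuse solution, ∠T ≈ 157.89°.
Law of cosines then gives RS ≈ 406.18.
Circumradius = RS/(2 sin T) ≈ 539.5.

539.496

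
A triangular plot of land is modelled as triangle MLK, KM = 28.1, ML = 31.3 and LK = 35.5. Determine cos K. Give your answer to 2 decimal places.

By the law of cosines, cos K = (LK² + KM² − ML²) / (2·LK·KM) ≈ 0.53640, so ∠K ≈ 57.56°.

cos K ≈ 0.54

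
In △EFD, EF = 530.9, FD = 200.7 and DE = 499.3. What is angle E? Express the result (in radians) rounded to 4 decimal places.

By the law of cosines, cos E = (DE² + EF² − FD²) / (2·DE·EF) ≈ 0.92591, so ∠E ≈ 0.3874 rad.

0.3874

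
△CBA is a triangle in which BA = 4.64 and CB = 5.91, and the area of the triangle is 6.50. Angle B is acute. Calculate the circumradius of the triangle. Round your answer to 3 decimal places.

3.014

From area = ½·CB·BA·sin B, we get sin B = 2·area/(CB·BA) ≈ 0.47406.
Taking the acute solution, ∠B ≈ 28.30°.
Law of cosines then gives AC ≈ 2.8579.
Circumradius = AC/(2 sin B) ≈ 3.0142.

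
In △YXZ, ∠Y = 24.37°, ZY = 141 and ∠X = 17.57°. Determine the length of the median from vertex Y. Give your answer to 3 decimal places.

The third angle is ∠Z = 180° − ∠Y − ∠X = 138.06°.
Law of sines: XZ = ZY·sin Y/sin X ≈ 192.73.
Law of sines: YX = ZY·sin Z/sin X ≈ 312.18.
Median from Y: ½√(2·ZY² + 2·YX² − XZ²) ≈ 222.22.

m_Y ≈ 222.220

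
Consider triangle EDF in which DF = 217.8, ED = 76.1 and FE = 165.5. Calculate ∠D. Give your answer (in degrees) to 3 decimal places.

38.791

By the law of cosines, cos D = (ED² + DF² − FE²) / (2·ED·DF) ≈ 0.77944, so ∠D ≈ 38.79°.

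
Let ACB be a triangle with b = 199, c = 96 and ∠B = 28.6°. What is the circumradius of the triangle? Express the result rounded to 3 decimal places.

R ≈ 207.858

Law of sines: sin C = c·sin B/b ≈ 0.23093.
Since b ≥ c, only the acute value applies: ∠C ≈ 13.35°.
Then ∠A = 180° − ∠B − ∠C ≈ 138.05°.
Law of sines gives a = b·sin A/sin B ≈ 277.91.
Circumradius = b/(2 sin B) ≈ 207.86.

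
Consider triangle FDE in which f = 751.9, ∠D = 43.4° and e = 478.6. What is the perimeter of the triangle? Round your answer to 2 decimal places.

By the law of cosines, d² = e² + f² − 2·e·f·cos D = 2.7148e+05, so d ≈ 521.04.
Semiperimeter s = (751.9+521.04+478.6)/2 = 875.77.
Perimeter = 751.9 + 521.04 + 478.6 = 1751.5.

1751.54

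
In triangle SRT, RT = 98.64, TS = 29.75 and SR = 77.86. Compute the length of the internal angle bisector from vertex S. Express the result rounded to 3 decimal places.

By the law of cosines, cos S = (TS² + SR² − RT²) / (2·TS·SR) ≈ -0.60065, so ∠S ≈ 126.92°.
The bisector from S has length 2·TS·SR·cos(∠S/2)/(TS+SR) ≈ 19.237.

t_S ≈ 19.237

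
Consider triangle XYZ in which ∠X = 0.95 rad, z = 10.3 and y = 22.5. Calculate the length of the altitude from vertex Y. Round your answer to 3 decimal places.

h_Y ≈ 8.378

By the law of cosines, x² = y² + z² − 2·y·z·cos X = 342.73, so x ≈ 18.513.
Area = ½·y·z·sin X ≈ 94.255.
The altitude from Y has length 2·area/y ≈ 8.3782.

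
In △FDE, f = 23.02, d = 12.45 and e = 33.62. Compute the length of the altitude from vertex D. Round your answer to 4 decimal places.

Semiperimeter s = (23.02 + 12.45 + 33.62)/2 = 34.545.
Heron's formula: area = √(34.545·11.525·22.095·0.925) ≈ 90.205.
The altitude from D has length 2·area/d ≈ 14.491.

14.4908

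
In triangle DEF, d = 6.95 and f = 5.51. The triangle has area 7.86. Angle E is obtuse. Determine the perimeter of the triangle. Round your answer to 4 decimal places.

From area = ½·f·d·sin E, we get sin E = 2·area/(f·d) ≈ 0.41050.
Taking the obtuse solution, ∠E ≈ 155.76°.
Law of cosines then gives e ≈ 12.186.
Perimeter = 6.95 + 12.186 + 5.51 = 24.646.

24.6461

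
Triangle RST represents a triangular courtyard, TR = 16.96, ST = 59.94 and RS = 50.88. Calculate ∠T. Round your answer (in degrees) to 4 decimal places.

50.5577

By the law of cosines, cos T = (ST² + TR² − RS²) / (2·ST·TR) ≈ 0.63530, so ∠T ≈ 50.56°.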